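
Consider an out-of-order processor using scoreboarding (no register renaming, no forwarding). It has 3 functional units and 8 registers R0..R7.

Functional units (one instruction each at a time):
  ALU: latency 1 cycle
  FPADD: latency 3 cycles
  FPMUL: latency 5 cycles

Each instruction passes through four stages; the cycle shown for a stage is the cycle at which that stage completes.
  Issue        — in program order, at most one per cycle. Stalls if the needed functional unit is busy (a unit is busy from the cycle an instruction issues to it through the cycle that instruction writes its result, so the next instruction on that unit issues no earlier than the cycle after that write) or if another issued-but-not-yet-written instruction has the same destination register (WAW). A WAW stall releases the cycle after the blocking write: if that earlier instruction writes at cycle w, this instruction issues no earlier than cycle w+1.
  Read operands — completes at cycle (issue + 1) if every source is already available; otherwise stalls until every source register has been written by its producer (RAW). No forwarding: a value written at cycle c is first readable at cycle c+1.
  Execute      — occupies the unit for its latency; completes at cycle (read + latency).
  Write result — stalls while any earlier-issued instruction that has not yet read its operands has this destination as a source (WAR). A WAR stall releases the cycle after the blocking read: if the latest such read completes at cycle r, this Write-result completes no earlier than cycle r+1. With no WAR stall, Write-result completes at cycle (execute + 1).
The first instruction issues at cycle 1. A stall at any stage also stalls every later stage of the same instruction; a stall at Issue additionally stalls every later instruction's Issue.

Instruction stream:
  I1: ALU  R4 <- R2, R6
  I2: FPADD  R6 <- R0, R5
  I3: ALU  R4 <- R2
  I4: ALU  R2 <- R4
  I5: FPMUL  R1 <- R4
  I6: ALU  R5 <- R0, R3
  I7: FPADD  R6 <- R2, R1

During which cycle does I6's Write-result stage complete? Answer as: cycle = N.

[1] issue I1 (ALU)
[2] I1 read-ops; issue I2 (FPADD)
[3] I1 finished on ALU; I2 read-ops
[4] I1→R4
[5] issue I3 (ALU)
[6] I2 finished on FPADD; I3 read-ops
[7] I2→R6; I3 finished on ALU
[8] I3→R4
[9] issue I4 (ALU)
[10] I4 read-ops; issue I5 (FPMUL)
[11] I4 finished on ALU; I5 read-ops
[12] I4→R2
[13] issue I6 (ALU)
[14] I6 read-ops; issue I7 (FPADD)
[15] I6 finished on ALU
[16] I5 finished on FPMUL; I6→R5
[17] I5→R1
[18] I7 read-ops
[21] I7 finished on FPADD
[22] I7→R6

cycle = 16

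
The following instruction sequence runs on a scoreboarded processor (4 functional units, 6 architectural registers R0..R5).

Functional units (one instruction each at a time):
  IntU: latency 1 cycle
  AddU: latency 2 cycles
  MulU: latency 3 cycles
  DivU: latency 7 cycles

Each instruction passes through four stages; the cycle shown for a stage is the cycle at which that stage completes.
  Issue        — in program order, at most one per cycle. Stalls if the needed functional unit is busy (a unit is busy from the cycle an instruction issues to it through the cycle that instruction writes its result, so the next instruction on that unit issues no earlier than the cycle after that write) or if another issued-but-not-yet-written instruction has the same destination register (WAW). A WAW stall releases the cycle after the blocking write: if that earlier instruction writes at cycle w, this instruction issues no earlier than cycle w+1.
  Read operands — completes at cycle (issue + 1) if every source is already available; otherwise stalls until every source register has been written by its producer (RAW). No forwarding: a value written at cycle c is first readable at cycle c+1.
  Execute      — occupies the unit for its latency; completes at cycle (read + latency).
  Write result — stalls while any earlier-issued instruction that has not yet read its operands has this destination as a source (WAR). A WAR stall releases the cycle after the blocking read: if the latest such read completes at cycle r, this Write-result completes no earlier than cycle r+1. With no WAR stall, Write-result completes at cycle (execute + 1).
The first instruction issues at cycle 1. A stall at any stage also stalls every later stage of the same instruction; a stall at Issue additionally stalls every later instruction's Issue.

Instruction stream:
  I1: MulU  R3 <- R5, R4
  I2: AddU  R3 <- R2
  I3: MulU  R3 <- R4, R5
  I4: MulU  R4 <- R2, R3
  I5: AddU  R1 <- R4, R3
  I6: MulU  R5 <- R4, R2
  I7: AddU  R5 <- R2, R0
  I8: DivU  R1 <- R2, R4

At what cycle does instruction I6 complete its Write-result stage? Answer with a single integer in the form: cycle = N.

cycle 1: I1 issues→MulU
cycle 2: I1 reads
cycle 5: I1 exec-done
cycle 6: I1 writes R3
cycle 7: I2 issues→AddU
cycle 8: I2 reads
cycle 10: I2 exec-done
cycle 11: I2 writes R3
cycle 12: I3 issues→MulU
cycle 13: I3 reads
cycle 16: I3 exec-done
cycle 17: I3 writes R3
cycle 18: I4 issues→MulU
cycle 19: I4 reads · I5 issues→AddU
cycle 22: I4 exec-done
cycle 23: I4 writes R4
cycle 24: I5 reads · I6 issues→MulU
cycle 25: I6 reads
cycle 26: I5 exec-done
cycle 27: I5 writes R1
cycle 28: I6 exec-done
cycle 29: I6 writes R5
cycle 30: I7 issues→AddU
cycle 31: I7 reads · I8 issues→DivU
cycle 32: I8 reads
cycle 33: I7 exec-done
cycle 34: I7 writes R5
cycle 39: I8 exec-done
cycle 40: I8 writes R1

cycle = 29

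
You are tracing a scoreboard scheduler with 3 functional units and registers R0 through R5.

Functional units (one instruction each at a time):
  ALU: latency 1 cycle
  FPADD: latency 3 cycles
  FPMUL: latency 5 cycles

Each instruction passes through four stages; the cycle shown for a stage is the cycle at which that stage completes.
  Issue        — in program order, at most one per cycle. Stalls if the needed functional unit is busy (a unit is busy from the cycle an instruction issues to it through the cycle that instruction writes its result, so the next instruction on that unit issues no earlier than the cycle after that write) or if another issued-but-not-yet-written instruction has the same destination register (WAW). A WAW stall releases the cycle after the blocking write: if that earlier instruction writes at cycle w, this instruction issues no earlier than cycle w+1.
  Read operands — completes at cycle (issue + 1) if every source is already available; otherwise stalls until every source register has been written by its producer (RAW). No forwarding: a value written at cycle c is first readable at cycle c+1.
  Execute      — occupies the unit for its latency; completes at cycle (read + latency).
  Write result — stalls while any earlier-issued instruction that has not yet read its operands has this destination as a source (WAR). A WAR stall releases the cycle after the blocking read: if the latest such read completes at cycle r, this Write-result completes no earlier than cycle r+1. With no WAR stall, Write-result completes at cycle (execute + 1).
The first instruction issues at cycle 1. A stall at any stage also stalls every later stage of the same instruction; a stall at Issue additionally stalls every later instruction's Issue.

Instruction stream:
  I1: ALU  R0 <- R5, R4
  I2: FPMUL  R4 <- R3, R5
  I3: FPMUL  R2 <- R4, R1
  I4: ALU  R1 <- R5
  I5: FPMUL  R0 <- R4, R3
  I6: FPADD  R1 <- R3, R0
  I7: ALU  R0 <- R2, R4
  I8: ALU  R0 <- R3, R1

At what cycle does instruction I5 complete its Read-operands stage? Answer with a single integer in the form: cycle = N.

cycle = 19

I1 -> (1, 2, 3, 4)
I2 -> (2, 3, 8, 9)
I3 -> (10, 11, 16, 17)  // struct: FPMUL busy until I2 writes@9
I4 -> (11, 12, 13, 14)
I5 -> (18, 19, 24, 25)  // struct: FPMUL busy until I3 writes@17
I6 -> (19, 26, 29, 30)  // RAW R0: wait I5 write@25
I7 -> (26, 27, 28, 29)  // WAW R0: wait I5 write@25
I8 -> (30, 31, 32, 33)  // struct: ALU busy until I7 writes@29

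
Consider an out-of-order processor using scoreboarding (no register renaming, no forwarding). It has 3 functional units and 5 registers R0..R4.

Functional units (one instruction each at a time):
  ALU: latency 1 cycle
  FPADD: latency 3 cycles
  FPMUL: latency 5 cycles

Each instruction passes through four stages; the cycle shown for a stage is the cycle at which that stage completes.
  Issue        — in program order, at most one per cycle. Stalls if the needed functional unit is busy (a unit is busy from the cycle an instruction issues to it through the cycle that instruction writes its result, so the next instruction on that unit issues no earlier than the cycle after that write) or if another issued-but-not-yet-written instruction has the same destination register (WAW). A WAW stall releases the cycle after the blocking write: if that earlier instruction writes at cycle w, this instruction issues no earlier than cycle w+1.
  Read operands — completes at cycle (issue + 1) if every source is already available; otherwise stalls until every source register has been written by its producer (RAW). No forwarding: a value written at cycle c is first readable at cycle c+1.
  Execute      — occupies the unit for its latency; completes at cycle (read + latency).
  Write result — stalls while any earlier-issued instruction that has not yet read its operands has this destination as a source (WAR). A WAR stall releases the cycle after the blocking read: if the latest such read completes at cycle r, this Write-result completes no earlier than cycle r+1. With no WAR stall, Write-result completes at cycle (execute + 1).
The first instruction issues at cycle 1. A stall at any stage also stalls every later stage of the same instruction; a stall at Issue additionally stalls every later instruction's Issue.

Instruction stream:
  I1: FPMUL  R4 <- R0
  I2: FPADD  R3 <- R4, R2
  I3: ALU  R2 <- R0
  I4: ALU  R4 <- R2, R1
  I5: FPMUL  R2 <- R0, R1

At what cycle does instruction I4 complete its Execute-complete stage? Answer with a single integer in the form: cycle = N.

I1  is:1  ro:2  ex:7  wr:8
I2  is:2  ro:9  ex:12  wr:13  — RAW R4: wait I1 write@8
I3  is:3  ro:4  ex:5  wr:10  — WAR R2: wait I2 read@9
I4  is:11  ro:12  ex:13  wr:14  — struct: ALU busy until I3 writes@10
I5  is:12  ro:13  ex:18  wr:19

cycle = 13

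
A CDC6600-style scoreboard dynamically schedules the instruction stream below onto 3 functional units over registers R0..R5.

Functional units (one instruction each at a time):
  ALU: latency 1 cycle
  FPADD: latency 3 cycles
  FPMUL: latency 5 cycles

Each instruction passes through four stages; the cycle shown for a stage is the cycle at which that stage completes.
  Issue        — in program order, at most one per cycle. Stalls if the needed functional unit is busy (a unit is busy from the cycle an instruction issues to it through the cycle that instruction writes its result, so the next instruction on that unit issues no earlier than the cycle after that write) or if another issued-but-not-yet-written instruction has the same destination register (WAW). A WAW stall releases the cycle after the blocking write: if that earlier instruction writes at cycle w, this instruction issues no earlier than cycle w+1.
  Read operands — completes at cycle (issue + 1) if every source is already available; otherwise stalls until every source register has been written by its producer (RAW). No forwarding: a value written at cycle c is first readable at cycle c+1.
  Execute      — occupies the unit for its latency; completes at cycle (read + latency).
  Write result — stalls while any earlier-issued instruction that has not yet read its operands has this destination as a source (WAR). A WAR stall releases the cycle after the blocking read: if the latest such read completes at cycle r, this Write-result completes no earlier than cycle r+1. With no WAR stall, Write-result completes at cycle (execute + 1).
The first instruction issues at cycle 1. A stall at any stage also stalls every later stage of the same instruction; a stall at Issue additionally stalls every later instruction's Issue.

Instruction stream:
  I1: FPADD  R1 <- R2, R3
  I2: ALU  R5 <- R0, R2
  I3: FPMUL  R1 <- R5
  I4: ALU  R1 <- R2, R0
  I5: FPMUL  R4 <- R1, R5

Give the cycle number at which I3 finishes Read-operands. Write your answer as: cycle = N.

cycle = 8

c1: issue I1 (FPADD)
c2: I1 read-ops · issue I2 (ALU)
c3: I2 read-ops
c4: I2 finished on ALU
c5: I1 finished on FPADD · I2→R5
c6: I1→R1
c7: issue I3 (FPMUL)
c8: I3 read-ops
c13: I3 finished on FPMUL
c14: I3→R1
c15: issue I4 (ALU)
c16: I4 read-ops · issue I5 (FPMUL)
c17: I4 finished on ALU
c18: I4→R1
c19: I5 read-ops
c24: I5 finished on FPMUL
c25: I5→R4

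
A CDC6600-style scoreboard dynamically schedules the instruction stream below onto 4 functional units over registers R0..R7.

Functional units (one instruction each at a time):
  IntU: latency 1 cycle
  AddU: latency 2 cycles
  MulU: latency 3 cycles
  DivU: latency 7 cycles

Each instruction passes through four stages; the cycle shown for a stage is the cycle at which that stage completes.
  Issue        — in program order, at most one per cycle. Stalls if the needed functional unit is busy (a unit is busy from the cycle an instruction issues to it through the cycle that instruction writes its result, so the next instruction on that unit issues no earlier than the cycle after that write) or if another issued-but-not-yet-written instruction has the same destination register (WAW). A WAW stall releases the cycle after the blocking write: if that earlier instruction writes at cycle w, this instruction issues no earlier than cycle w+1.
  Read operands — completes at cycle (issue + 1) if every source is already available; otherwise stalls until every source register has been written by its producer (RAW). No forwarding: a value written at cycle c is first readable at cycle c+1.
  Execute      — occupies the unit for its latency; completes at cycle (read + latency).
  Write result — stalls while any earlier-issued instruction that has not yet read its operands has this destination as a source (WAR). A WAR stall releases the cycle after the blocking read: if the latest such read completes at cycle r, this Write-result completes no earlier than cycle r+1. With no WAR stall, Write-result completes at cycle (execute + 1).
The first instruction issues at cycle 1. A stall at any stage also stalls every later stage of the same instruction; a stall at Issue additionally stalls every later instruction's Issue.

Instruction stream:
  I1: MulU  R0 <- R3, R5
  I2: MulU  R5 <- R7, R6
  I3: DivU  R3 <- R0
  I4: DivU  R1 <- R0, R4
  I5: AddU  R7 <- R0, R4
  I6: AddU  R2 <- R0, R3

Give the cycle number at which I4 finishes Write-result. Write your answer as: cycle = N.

cycle = 27

t=1  I1 issues→MulU
t=2  I1 reads
t=5  I1 exec-done
t=6  I1 writes R0
t=7  I2 issues→MulU
t=8  I2 reads | I3 issues→DivU
t=9  I3 reads
t=11  I2 exec-done
t=12  I2 writes R5
t=16  I3 exec-done
t=17  I3 writes R3
t=18  I4 issues→DivU
t=19  I4 reads | I5 issues→AddU
t=20  I5 reads
t=22  I5 exec-done
t=23  I5 writes R7
t=24  I6 issues→AddU
t=25  I6 reads
t=26  I4 exec-done
t=27  I4 writes R1 | I6 exec-done
t=28  I6 writes R2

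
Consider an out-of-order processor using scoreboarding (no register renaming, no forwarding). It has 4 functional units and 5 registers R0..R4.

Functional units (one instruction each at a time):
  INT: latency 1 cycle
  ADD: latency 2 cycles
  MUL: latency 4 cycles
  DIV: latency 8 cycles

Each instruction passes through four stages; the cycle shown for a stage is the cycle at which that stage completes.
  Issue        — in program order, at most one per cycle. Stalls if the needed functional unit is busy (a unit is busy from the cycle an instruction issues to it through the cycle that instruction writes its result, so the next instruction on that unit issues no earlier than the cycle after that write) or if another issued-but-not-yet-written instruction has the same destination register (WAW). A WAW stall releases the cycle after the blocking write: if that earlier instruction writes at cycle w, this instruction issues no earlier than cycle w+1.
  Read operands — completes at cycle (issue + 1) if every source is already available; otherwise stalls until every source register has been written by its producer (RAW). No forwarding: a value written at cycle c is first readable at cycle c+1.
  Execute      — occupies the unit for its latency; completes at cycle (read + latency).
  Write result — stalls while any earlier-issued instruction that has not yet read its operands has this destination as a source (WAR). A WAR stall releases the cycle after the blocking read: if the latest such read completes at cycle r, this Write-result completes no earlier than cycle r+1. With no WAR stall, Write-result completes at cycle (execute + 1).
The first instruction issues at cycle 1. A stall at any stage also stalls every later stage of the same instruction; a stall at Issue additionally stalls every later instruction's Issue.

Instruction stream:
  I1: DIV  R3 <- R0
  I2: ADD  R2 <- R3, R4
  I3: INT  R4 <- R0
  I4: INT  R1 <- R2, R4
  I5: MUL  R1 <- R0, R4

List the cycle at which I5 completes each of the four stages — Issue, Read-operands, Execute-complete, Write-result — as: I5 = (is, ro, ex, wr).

I5 = (19, 20, 24, 25)

[I1] 1/2/10/11
[I2] 2/12/14/15  (RAW R3: wait I1 write@11)
[I3] 3/4/5/13  (WAR R4: wait I2 read@12)
[I4] 14/16/17/18  (struct: INT busy until I3 writes@13; RAW R2: wait I2 write@15)
[I5] 19/20/24/25  (WAW R1: wait I4 write@18)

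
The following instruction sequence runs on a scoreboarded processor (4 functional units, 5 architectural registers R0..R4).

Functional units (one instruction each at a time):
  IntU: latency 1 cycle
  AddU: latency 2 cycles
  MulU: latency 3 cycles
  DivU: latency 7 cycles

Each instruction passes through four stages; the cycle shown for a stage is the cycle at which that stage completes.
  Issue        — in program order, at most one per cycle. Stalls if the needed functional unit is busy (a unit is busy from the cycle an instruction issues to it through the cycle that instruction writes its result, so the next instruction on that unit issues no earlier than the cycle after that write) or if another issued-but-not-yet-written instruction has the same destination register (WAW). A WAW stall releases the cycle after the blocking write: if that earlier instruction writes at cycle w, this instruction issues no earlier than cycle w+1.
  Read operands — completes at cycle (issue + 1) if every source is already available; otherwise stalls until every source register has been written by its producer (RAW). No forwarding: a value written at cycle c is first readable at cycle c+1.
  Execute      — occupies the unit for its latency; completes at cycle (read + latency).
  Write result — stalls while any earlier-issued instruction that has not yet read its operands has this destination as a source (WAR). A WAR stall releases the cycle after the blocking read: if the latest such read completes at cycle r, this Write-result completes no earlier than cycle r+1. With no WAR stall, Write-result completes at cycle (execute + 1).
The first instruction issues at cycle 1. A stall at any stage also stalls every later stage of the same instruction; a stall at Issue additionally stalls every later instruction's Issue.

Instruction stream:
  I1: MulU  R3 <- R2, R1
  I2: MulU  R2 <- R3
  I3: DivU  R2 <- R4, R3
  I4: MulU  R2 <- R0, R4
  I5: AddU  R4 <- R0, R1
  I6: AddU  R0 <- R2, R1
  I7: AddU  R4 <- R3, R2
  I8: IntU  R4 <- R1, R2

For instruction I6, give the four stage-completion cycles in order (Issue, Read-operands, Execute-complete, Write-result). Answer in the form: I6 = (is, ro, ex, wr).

1) issue 1, read 2, done 5, write 6
2) issue 7, read 8, done 11, write 12  <struct: MulU busy until I1 writes@6>
3) issue 13, read 14, done 21, write 22  <WAW R2: wait I2 write@12>
4) issue 23, read 24, done 27, write 28  <WAW R2: wait I3 write@22>
5) issue 24, read 25, done 27, write 28
6) issue 29, read 30, done 32, write 33  <struct: AddU busy until I5 writes@28>
7) issue 34, read 35, done 37, write 38  <struct: AddU busy until I6 writes@33>
8) issue 39, read 40, done 41, write 42  <WAW R4: wait I7 write@38>

I6 = (29, 30, 32, 33)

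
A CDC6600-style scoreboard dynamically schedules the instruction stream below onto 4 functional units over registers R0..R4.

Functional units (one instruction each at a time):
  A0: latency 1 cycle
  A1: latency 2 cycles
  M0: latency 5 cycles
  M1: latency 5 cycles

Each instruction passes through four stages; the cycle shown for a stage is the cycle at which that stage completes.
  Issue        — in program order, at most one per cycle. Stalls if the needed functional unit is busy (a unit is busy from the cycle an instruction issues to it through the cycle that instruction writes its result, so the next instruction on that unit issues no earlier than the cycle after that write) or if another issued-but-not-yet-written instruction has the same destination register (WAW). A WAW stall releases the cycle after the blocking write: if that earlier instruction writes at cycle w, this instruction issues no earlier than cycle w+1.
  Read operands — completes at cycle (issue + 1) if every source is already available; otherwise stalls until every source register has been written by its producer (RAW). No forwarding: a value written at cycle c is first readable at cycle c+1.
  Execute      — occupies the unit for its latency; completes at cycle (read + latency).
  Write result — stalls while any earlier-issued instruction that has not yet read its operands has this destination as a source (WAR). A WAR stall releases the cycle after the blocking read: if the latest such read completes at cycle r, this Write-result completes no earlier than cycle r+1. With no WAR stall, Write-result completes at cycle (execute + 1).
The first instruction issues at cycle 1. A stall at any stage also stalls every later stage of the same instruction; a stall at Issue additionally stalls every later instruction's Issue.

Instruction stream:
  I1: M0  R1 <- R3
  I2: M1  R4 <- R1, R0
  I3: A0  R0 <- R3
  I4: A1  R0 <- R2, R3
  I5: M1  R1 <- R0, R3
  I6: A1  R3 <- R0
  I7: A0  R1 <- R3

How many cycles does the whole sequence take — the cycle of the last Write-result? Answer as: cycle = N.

cycle = 27

I1: IS=1 RO=2 EX=7 WR=8
I2: IS=2 RO=9 EX=14 WR=15  [RAW R1: wait I1 write@8]
I3: IS=3 RO=4 EX=5 WR=10  [WAR R0: wait I2 read@9]
I4: IS=11 RO=12 EX=14 WR=15  [WAW R0: wait I3 write@10]
I5: IS=16 RO=17 EX=22 WR=23  [struct: M1 busy until I2 writes@15]
I6: IS=17 RO=18 EX=20 WR=21
I7: IS=24 RO=25 EX=26 WR=27  [WAW R1: wait I5 write@23]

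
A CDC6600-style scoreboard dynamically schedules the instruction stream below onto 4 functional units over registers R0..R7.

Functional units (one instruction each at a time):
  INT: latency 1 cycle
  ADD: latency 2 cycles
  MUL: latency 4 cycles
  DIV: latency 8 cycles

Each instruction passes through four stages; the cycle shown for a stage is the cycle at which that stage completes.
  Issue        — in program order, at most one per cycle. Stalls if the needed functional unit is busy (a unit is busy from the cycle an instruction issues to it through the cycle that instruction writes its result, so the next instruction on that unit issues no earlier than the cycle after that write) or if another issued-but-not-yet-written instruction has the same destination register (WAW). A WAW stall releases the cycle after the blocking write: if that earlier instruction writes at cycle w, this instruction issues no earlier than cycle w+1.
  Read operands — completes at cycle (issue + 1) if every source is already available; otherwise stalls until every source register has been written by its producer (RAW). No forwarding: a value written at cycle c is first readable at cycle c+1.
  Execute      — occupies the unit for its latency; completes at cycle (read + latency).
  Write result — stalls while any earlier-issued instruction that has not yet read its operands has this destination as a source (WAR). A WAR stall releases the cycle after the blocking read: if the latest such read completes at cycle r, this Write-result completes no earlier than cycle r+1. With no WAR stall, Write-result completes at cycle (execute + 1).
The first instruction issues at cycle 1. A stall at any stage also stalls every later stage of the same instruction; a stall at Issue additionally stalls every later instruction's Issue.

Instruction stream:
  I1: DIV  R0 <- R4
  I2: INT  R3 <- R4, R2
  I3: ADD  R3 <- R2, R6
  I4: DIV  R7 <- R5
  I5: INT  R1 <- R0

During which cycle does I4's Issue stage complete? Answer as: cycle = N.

cycle = 12

t=1  I1→DIV
t=2  I1 RO, I2→INT
t=3  I2 RO
t=4  I2 EX
t=5  I2 WR R3
t=6  I3→ADD
t=7  I3 RO
t=9  I3 EX
t=10  I1 EX, I3 WR R3
t=11  I1 WR R0
t=12  I4→DIV
t=13  I4 RO, I5→INT
t=14  I5 RO
t=15  I5 EX
t=16  I5 WR R1
t=21  I4 EX
t=22  I4 WR R7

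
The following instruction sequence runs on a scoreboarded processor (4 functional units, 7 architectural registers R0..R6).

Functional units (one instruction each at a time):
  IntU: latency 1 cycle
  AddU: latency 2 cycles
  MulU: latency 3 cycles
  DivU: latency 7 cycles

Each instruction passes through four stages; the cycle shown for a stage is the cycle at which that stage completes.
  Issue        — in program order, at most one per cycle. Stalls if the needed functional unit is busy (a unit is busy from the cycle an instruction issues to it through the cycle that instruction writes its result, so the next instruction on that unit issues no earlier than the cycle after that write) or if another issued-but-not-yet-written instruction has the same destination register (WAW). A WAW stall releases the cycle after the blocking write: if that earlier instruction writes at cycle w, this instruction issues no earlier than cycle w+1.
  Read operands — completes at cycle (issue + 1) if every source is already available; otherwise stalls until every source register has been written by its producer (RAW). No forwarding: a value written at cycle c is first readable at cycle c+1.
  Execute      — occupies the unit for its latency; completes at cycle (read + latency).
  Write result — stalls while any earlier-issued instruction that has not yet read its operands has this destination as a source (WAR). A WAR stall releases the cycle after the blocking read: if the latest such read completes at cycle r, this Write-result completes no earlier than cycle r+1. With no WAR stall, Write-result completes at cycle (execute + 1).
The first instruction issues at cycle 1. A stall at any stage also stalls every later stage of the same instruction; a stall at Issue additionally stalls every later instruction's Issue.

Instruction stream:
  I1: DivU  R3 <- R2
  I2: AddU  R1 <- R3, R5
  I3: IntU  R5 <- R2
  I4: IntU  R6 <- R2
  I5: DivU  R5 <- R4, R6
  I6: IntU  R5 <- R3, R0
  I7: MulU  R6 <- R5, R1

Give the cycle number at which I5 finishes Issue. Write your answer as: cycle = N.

cycle = 14

c1: I1→DivU
c2: I1 RO; I2→AddU
c3: I3→IntU
c4: I3 RO
c5: I3 EX
c9: I1 EX
c10: I1 WR R3
c11: I2 RO
c12: I3 WR R5
c13: I2 EX; I4→IntU
c14: I2 WR R1; I4 RO; I5→DivU
c15: I4 EX
c16: I4 WR R6
c17: I5 RO
c24: I5 EX
c25: I5 WR R5
c26: I6→IntU
c27: I6 RO; I7→MulU
c28: I6 EX
c29: I6 WR R5
c30: I7 RO
c33: I7 EX
c34: I7 WR R6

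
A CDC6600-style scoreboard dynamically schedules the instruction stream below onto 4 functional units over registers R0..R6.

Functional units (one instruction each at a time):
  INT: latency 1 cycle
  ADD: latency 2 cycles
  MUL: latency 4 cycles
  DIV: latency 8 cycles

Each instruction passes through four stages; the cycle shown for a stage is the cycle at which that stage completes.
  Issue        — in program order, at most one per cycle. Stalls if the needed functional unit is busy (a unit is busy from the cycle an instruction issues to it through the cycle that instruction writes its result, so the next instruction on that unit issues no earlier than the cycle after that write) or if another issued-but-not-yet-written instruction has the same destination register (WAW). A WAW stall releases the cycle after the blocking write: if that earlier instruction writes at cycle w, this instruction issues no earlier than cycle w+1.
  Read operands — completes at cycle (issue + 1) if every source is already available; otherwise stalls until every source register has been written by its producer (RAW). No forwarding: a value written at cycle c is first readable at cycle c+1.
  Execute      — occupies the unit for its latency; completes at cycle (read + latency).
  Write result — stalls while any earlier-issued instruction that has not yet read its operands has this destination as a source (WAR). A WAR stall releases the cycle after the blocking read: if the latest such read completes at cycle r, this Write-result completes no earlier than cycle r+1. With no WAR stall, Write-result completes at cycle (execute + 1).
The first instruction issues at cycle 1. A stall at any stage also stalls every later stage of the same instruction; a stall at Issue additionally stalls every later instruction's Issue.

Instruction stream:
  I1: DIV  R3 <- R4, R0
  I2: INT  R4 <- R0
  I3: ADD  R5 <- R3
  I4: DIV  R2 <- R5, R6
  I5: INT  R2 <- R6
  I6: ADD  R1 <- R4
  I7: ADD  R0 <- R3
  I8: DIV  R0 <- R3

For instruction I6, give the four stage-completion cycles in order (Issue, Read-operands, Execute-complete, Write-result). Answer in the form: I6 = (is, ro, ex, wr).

c1: I1→DIV
c2: I1 RO · I2→INT
c3: I2 RO · I3→ADD
c4: I2 EX
c5: I2 WR R4
c10: I1 EX
c11: I1 WR R3
c12: I3 RO · I4→DIV
c14: I3 EX
c15: I3 WR R5
c16: I4 RO
c24: I4 EX
c25: I4 WR R2
c26: I5→INT
c27: I5 RO · I6→ADD
c28: I5 EX · I6 RO
c29: I5 WR R2
c30: I6 EX
c31: I6 WR R1
c32: I7→ADD
c33: I7 RO
c35: I7 EX
c36: I7 WR R0
c37: I8→DIV
c38: I8 RO
c46: I8 EX
c47: I8 WR R0

I6 = (27, 28, 30, 31)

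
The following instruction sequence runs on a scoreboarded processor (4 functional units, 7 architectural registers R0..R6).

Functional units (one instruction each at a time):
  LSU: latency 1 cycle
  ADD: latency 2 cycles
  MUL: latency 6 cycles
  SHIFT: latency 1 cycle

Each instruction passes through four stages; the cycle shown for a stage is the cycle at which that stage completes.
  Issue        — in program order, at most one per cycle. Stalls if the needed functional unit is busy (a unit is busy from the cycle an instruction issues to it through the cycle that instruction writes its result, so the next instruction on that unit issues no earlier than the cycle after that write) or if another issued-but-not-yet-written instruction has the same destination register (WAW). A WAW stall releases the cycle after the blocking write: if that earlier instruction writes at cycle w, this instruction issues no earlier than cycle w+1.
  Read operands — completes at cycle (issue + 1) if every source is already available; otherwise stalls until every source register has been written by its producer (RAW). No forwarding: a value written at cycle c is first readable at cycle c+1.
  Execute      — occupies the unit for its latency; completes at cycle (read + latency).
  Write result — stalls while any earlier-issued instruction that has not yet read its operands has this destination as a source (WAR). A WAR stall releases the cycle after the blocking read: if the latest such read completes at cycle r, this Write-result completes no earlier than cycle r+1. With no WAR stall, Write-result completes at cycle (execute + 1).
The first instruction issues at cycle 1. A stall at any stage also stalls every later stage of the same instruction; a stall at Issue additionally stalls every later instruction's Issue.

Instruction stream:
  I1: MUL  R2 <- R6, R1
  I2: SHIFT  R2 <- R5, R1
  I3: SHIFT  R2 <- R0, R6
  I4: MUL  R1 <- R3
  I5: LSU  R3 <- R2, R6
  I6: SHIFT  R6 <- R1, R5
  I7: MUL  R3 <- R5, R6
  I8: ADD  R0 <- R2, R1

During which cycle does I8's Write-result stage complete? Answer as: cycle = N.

I1: IS=1 RO=2 EX=8 WR=9
I2: IS=10 RO=11 EX=12 WR=13  [WAW R2: wait I1 write@9]
I3: IS=14 RO=15 EX=16 WR=17  [struct: SHIFT busy until I2 writes@13]
I4: IS=15 RO=16 EX=22 WR=23
I5: IS=16 RO=18 EX=19 WR=20  [RAW R2: wait I3 write@17]
I6: IS=18 RO=24 EX=25 WR=26  [struct: SHIFT busy until I3 writes@17; RAW R1: wait I4 write@23]
I7: IS=24 RO=27 EX=33 WR=34  [struct: MUL busy until I4 writes@23; RAW R6: wait I6 write@26]
I8: IS=25 RO=26 EX=28 WR=29

cycle = 29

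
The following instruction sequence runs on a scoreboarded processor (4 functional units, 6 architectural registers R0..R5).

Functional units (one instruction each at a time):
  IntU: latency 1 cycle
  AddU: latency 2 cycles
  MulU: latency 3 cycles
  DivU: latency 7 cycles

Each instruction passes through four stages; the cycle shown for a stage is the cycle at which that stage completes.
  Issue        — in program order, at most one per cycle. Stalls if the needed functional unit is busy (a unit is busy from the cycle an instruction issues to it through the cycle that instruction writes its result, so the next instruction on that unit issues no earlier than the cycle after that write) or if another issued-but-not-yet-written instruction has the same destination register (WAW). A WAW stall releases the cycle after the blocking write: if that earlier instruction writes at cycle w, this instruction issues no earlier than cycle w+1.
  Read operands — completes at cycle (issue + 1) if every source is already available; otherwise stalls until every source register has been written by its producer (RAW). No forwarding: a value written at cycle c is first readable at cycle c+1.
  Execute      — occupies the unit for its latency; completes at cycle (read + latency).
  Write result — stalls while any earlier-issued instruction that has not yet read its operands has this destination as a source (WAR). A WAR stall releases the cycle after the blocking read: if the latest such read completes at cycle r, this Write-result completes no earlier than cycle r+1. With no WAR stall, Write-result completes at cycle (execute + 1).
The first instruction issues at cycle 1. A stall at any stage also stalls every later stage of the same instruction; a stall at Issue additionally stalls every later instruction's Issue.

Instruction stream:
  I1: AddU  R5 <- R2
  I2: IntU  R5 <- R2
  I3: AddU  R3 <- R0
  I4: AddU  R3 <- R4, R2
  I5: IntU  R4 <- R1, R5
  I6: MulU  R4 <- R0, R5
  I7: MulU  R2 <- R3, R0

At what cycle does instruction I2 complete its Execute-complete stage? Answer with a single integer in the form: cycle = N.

cycle = 8

[1] I1 issues→AddU
[2] I1 reads
[4] I1 exec-done
[5] I1 writes R5
[6] I2 issues→IntU
[7] I2 reads · I3 issues→AddU
[8] I2 exec-done · I3 reads
[9] I2 writes R5
[10] I3 exec-done
[11] I3 writes R3
[12] I4 issues→AddU
[13] I4 reads · I5 issues→IntU
[14] I5 reads
[15] I4 exec-done · I5 exec-done
[16] I4 writes R3 · I5 writes R4
[17] I6 issues→MulU
[18] I6 reads
[21] I6 exec-done
[22] I6 writes R4
[23] I7 issues→MulU
[24] I7 reads
[27] I7 exec-done
[28] I7 writes R2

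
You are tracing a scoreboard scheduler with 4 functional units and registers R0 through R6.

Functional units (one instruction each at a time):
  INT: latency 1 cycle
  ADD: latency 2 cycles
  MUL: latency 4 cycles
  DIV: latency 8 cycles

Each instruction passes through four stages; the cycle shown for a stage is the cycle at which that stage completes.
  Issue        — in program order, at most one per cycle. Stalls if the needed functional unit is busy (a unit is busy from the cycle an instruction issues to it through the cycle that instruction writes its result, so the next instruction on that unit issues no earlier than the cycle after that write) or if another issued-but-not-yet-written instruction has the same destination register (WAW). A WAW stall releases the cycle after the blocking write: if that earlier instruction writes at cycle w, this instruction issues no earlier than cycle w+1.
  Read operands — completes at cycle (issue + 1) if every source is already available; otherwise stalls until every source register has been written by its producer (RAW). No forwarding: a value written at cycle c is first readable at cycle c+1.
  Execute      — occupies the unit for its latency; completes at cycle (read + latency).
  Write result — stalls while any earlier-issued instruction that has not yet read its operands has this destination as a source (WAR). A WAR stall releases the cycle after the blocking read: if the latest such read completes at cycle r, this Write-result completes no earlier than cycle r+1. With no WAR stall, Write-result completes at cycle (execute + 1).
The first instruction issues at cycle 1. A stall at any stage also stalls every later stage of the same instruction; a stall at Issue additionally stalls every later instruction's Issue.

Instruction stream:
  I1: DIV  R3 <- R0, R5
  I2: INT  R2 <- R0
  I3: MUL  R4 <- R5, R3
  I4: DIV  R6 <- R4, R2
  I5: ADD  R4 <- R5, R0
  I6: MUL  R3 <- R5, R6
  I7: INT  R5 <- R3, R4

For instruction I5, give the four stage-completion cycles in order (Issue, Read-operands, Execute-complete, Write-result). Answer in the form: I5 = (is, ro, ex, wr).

I5 = (18, 19, 21, 22)

c1: I1 dispatched to DIV
c2: I1 operands ready; I2 dispatched to INT
c3: I2 operands ready; I3 dispatched to MUL
c4: I2 complete
c5: R2←I2
c10: I1 complete
c11: R3←I1
c12: I3 operands ready; I4 dispatched to DIV
c16: I3 complete
c17: R4←I3
c18: I4 operands ready; I5 dispatched to ADD
c19: I5 operands ready; I6 dispatched to MUL
c20: I7 dispatched to INT
c21: I5 complete
c22: R4←I5
c26: I4 complete
c27: R6←I4
c28: I6 operands ready
c32: I6 complete
c33: R3←I6
c34: I7 operands ready
c35: I7 complete
c36: R5←I7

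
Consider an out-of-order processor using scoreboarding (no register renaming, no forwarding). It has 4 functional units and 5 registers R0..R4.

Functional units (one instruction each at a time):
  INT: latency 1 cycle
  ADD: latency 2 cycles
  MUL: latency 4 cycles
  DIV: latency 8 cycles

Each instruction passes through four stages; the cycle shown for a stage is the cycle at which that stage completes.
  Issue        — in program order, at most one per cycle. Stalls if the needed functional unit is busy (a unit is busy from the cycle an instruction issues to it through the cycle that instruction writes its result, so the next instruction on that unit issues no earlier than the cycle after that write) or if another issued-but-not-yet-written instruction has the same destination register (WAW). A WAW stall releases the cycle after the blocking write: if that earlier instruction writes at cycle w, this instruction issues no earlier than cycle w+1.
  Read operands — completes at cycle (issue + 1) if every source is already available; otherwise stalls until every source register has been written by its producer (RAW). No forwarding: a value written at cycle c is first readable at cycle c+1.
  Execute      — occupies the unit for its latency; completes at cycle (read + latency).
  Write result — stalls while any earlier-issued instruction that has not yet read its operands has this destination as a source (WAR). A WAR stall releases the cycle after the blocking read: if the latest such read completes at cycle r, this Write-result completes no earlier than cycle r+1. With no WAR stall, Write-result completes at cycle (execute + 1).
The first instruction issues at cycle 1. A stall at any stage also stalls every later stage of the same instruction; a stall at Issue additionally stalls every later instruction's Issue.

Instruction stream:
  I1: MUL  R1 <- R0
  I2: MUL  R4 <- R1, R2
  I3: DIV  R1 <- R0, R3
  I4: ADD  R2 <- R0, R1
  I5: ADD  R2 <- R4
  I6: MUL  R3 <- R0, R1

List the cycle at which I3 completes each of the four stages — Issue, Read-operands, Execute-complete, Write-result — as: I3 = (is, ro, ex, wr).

I3 = (9, 10, 18, 19)

  I1 | 1 | 2 | 6 | 7
  I2 | 8 | 9 | 13 | 14   struct: MUL busy until I1 writes@7
  I3 | 9 | 10 | 18 | 19
  I4 | 10 | 20 | 22 | 23   RAW R1: wait I3 write@19
  I5 | 24 | 25 | 27 | 28   struct: ADD busy until I4 writes@23
  I6 | 25 | 26 | 30 | 31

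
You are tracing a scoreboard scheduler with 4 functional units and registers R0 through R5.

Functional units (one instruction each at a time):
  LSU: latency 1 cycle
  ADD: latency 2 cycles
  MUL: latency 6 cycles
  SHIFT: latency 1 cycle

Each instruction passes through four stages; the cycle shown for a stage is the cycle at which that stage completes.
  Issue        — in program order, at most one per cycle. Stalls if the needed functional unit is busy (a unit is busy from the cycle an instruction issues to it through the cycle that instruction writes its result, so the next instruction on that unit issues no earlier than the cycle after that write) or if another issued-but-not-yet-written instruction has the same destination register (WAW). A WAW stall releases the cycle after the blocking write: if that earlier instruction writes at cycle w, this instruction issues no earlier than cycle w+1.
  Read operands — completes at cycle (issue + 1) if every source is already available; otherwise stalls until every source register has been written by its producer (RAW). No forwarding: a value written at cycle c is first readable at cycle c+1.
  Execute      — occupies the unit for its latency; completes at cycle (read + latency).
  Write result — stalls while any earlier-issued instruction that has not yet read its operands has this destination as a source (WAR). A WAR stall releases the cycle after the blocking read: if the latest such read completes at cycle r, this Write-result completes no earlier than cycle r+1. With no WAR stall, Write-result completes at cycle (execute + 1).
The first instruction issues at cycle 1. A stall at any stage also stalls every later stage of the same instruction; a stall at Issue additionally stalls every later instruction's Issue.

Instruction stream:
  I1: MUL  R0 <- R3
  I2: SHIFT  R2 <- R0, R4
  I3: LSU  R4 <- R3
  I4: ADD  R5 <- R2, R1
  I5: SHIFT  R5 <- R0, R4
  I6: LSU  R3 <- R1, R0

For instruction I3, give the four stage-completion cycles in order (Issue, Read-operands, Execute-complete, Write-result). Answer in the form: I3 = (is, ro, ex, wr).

[I1] 1/2/8/9
[I2] 2/10/11/12  (RAW R0: wait I1 write@9)
[I3] 3/4/5/11  (WAR R4: wait I2 read@10)
[I4] 4/13/15/16  (RAW R2: wait I2 write@12)
[I5] 17/18/19/20  (WAW R5: wait I4 write@16)
[I6] 18/19/20/21

I3 = (3, 4, 5, 11)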